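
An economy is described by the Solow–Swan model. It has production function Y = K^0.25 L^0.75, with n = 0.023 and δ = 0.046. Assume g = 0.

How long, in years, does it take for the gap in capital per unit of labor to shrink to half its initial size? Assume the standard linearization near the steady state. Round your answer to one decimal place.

t_½ ≈ 13.4 years

Near the steady state the convergence rate is λ = (1 − α)(n + δ).
λ = (1 − 0.25) × 0.069 = 0.75 × 0.069 = 0.05175
Half-life = ln 2 / λ = 0.6931 / 0.05175 ≈ 13.39 years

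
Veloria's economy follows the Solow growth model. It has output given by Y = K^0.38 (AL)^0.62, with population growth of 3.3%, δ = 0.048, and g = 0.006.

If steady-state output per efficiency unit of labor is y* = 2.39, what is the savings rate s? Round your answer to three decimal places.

In steady state, investment equals break-even investment: s·k^α = (n + g + δ)·k.
Since y* = [s/(n + g + δ)]^(α/(1−α)), we have s/(n + g + δ) = (y*)^((1−α)/α) = 2.39^1.6316 = 4.1438.
Therefore s = 4.1438 × (n + g + δ) = 4.1438 × 0.087 = 0.3605.

s ≈ 0.361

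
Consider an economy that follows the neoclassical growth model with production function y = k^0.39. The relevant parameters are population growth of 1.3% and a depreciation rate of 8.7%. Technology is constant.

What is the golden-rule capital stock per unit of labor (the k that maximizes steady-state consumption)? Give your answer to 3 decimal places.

k_gold ≈ 9.310

The golden rule sets f'(k) = n + δ, i.e. α·k^(α−1) = n + δ.
So k^(1−α) = α / (n + δ) = 0.39 / 0.100 = 3.9000.
k_gold = 3.9000^(1/0.61) ≈ 9.3102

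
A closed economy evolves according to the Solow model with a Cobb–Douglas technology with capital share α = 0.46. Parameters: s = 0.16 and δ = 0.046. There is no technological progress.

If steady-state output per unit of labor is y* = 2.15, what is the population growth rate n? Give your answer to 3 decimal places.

n ≈ 0.019

At the steady state, Δk = 0, so s·k^α = (n + δ)·k.
Since y* = [s/(n + δ)]^(α/(1−α)), we have s/(n + δ) = (y*)^((1−α)/α) = 2.15^1.1739 = 2.4561.
Therefore n + δ = s / 2.4561 = 0.16 / 2.4561 = 0.0651, so n = 0.0651 − 0.046 = 0.0191.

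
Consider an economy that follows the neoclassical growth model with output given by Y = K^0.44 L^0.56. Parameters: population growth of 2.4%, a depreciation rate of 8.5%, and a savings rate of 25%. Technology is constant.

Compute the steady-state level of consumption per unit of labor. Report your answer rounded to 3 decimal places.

c* = 1.440

In steady state, investment equals break-even investment: s·k^α = (n + δ)·k.
Rearranging, k^(1−α) = s / (n + δ).
k^0.56 = 0.25 / (0.024 + 0.085) = 0.25 / 0.109 = 2.2936
k* = 2.2936^(1/0.56) ≈ 4.4033
y* = (k*)^α = 4.4033^0.44 ≈ 1.9198
c* = (1 − s)·y* = (1 − 0.25) × 1.9198 ≈ 1.4399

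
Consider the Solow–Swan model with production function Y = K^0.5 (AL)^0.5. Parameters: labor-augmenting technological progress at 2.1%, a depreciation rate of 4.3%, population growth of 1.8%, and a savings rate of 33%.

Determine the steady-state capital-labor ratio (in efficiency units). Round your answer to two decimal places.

k* = 16.20

At the steady state, Δk = 0, so s·k^α = (n + g + δ)·k.
Dividing both sides by k: k^(1−α) = s / (n + g + δ).
k^0.5 = 0.33 / (0.018 + 0.021 + 0.043) = 0.33 / 0.082 = 4.0244
k* = 4.0244^(1/0.5) ≈ 16.1958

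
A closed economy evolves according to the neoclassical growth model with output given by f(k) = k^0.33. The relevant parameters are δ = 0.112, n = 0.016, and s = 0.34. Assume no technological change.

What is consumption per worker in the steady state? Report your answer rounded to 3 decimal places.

Steady state requires s·f(k) = (n + δ)·k, i.e. s·k^α = (n + δ)·k.
Dividing both sides by k: k^(1−α) = s / (n + δ).
k^0.67 = 0.34 / (0.016 + 0.112) = 0.34 / 0.128 = 2.6563
k* = 2.6563^(1/0.67) ≈ 4.2978
y* = (k*)^α = 4.2978^0.33 ≈ 1.6180
c* = (1 − s)·y* = (1 − 0.34) × 1.6180 ≈ 1.0679

c* = 1.068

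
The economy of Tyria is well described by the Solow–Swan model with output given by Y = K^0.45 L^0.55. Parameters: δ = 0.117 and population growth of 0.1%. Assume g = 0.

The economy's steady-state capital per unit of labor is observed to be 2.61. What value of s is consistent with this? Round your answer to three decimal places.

s ≈ 0.200

At the steady state, Δk = 0, so s·k^α = (n + δ)·k.
So s / (n + δ) = (k*)^(1−α) = 2.61^0.55 = 1.6949.
Therefore s = 1.6949 × (n + δ) = 1.6949 × 0.118 = 0.2000.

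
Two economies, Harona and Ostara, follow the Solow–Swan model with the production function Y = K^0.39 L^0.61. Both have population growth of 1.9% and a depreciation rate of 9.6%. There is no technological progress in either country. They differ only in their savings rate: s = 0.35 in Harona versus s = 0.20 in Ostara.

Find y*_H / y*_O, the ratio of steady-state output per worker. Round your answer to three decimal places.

ratio ≈ 1.430

Steady-state y* = [s/(n + δ)]^(α/(1−α)), so the ratio is [ (s_H/(n + δ)_H) / (s_O/(n + δ)_O) ]^0.6393.
s_H/(n + δ)_H = 0.35/0.115 = 3.0435; s_O/(n + δ)_O = 0.20/0.115 = 1.7391.
Ratio = (3.0435/1.7391)^0.6393 = 1.7500^0.6393 ≈ 1.4301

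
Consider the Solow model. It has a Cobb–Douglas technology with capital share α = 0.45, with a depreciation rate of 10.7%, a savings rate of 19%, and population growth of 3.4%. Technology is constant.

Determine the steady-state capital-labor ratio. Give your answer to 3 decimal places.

At the steady state, Δk = 0, so s·k^α = (n + δ)·k.
Rearranging, k^(1−α) = s / (n + δ).
k^0.55 = 0.19 / (0.034 + 0.107) = 0.19 / 0.141 = 1.3475
k* = 1.3475^(1/0.55) ≈ 1.7199

k* = 1.720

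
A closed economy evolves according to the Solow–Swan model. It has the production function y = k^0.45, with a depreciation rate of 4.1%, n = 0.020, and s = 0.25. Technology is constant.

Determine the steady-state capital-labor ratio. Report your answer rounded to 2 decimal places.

k* ≈ 13.00

Steady state requires s·f(k) = (n + δ)·k, i.e. s·k^α = (n + δ)·k.
Dividing both sides by k: k^(1−α) = s / (n + δ).
k^0.55 = 0.25 / (0.020 + 0.041) = 0.25 / 0.061 = 4.0984
k* = 4.0984^(1/0.55) ≈ 12.9970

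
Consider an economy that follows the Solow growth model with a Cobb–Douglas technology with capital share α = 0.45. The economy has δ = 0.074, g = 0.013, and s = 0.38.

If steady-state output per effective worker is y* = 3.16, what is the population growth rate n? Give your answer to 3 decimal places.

n ≈ 0.006

Steady state requires s·f(k) = (n + g + δ)·k, i.e. s·k^α = (n + g + δ)·k.
Since y* = [s/(n + g + δ)]^(α/(1−α)), we have s/(n + g + δ) = (y*)^((1−α)/α) = 3.16^1.2222 = 4.0805.
Therefore n + g + δ = s / 4.0805 = 0.38 / 4.0805 = 0.0931, so n = 0.0931 − 0.087 = 0.0061.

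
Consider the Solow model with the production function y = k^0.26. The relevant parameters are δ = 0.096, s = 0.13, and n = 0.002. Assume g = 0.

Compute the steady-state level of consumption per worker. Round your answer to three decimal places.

c* = 0.961

At the steady state, Δk = 0, so s·k^α = (n + δ)·k.
Rearranging, k^(1−α) = s / (n + δ).
k^0.74 = 0.13 / (0.002 + 0.096) = 0.13 / 0.098 = 1.3265
k* = 1.3265^(1/0.74) ≈ 1.4649
y* = (k*)^α = 1.4649^0.26 ≈ 1.1044
c* = (1 − s)·y* = (1 − 0.13) × 1.1044 ≈ 0.9608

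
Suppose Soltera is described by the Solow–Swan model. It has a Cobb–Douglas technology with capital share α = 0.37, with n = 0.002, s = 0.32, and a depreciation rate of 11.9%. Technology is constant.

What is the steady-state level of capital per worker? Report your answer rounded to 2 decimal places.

k* = 4.68

Steady state requires s·f(k) = (n + δ)·k, i.e. s·k^α = (n + δ)·k.
Dividing both sides by k: k^(1−α) = s / (n + δ).
k^0.63 = 0.32 / (0.002 + 0.119) = 0.32 / 0.121 = 2.6446
k* = 2.6446^(1/0.63) ≈ 4.6818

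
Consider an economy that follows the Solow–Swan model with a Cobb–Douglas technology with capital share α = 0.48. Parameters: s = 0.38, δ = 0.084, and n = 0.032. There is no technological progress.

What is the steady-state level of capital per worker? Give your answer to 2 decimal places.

k* = 9.80

In steady state, investment equals break-even investment: s·k^α = (n + δ)·k.
Dividing both sides by k: k^(1−α) = s / (n + δ).
k^0.52 = 0.38 / (0.032 + 0.084) = 0.38 / 0.116 = 3.2759
k* = 3.2759^(1/0.52) ≈ 9.7954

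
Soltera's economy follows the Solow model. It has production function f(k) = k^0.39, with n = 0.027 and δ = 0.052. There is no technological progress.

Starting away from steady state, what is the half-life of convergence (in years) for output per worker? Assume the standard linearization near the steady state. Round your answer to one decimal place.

Near the steady state the convergence rate is λ = (1 − α)(n + δ).
λ = (1 − 0.39) × 0.079 = 0.61 × 0.079 = 0.04819
Half-life = ln 2 / λ = 0.6931 / 0.04819 ≈ 14.38 years

t_½ ≈ 14.4 years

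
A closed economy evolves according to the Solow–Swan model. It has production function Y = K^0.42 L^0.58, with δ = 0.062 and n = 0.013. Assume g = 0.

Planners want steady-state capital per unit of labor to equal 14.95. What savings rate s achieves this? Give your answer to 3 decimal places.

At the steady state, Δk = 0, so s·k^α = (n + δ)·k.
So s / (n + δ) = (k*)^(1−α) = 14.95^0.58 = 4.8006.
Therefore s = 4.8006 × (n + δ) = 4.8006 × 0.075 = 0.3600.

s ≈ 0.360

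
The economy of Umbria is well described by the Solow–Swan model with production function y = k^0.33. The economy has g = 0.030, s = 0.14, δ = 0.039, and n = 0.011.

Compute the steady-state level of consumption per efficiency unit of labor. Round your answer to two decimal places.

c* ≈ 1.13

In steady state, investment equals break-even investment: s·k^α = (n + g + δ)·k.
Dividing both sides by k: k^(1−α) = s / (n + g + δ).
k^0.67 = 0.14 / (0.011 + 0.030 + 0.039) = 0.14 / 0.080 = 1.7500
k* = 1.7500^(1/0.67) ≈ 2.3054
y* = (k*)^α = 2.3054^0.33 ≈ 1.3174
c* = (1 − s)·y* = (1 − 0.14) × 1.3174 ≈ 1.1330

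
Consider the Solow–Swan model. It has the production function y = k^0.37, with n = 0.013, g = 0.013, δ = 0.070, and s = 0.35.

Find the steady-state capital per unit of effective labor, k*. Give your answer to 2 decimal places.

k* = 7.79

At the steady state, Δk = 0, so s·k^α = (n + g + δ)·k.
Rearranging, k^(1−α) = s / (n + g + δ).
k^0.63 = 0.35 / (0.013 + 0.013 + 0.070) = 0.35 / 0.096 = 3.6458
k* = 3.6458^(1/0.63) ≈ 7.7935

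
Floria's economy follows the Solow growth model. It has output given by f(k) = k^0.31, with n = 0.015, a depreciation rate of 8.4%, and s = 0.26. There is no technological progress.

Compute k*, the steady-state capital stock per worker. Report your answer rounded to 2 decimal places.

k* ≈ 4.05

At the steady state, Δk = 0, so s·k^α = (n + δ)·k.
Rearranging, k^(1−α) = s / (n + δ).
k^0.69 = 0.26 / (0.015 + 0.084) = 0.26 / 0.099 = 2.6263
k* = 2.6263^(1/0.69) ≈ 4.0527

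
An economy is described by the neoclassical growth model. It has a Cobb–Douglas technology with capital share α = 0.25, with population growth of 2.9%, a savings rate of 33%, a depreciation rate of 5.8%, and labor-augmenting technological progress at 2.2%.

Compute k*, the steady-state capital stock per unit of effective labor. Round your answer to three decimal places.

In steady state, investment equals break-even investment: s·k^α = (n + g + δ)·k.
Dividing both sides by k: k^(1−α) = s / (n + g + δ).
k^0.75 = 0.33 / (0.029 + 0.022 + 0.058) = 0.33 / 0.109 = 3.0275
k* = 3.0275^(1/0.75) ≈ 4.3797

k* ≈ 4.380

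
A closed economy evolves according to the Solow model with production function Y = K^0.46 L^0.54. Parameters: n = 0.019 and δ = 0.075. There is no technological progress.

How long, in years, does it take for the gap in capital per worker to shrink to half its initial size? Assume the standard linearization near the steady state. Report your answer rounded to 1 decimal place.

Near the steady state the convergence rate is λ = (1 − α)(n + δ).
λ = (1 − 0.46) × 0.094 = 0.54 × 0.094 = 0.05076
Half-life = ln 2 / λ = 0.6931 / 0.05076 ≈ 13.65 years

about 13.7 years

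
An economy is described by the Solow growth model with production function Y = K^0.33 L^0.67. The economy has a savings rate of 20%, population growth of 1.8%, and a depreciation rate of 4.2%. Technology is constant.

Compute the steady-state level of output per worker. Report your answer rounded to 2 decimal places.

Steady state requires s·f(k) = (n + δ)·k, i.e. s·k^α = (n + δ)·k.
Rearranging, k^(1−α) = s / (n + δ).
k^0.67 = 0.20 / (0.018 + 0.042) = 0.20 / 0.060 = 3.3333
k* = 3.3333^(1/0.67) ≈ 6.0313
y* = (k*)^α = 6.0313^0.33 ≈ 1.8094

y* ≈ 1.81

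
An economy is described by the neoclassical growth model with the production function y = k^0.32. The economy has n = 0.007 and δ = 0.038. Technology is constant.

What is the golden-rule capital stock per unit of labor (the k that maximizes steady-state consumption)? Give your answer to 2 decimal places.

The golden rule sets f'(k) = n + δ, i.e. α·k^(α−1) = n + δ.
So k^(1−α) = α / (n + δ) = 0.32 / 0.045 = 7.1111.
k_gold = 7.1111^(1/0.68) ≈ 17.8998

k_gold ≈ 17.90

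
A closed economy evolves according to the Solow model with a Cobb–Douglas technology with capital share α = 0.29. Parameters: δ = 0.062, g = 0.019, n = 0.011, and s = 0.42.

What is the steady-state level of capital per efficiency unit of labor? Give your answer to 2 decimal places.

Steady state requires s·f(k) = (n + g + δ)·k, i.e. s·k^α = (n + g + δ)·k.
Rearranging, k^(1−α) = s / (n + g + δ).
k^0.71 = 0.42 / (0.011 + 0.019 + 0.062) = 0.42 / 0.092 = 4.5652
k* = 4.5652^(1/0.71) ≈ 8.4882

k* ≈ 8.49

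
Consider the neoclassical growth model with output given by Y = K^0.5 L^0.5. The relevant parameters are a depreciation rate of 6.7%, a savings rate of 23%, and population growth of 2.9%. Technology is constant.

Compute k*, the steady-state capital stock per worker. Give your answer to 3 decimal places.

k* = 5.740

At the steady state, Δk = 0, so s·k^α = (n + δ)·k.
Dividing both sides by k: k^(1−α) = s / (n + δ).
k^0.5 = 0.23 / (0.029 + 0.067) = 0.23 / 0.096 = 2.3958
k* = 2.3958^(1/0.5) ≈ 5.7399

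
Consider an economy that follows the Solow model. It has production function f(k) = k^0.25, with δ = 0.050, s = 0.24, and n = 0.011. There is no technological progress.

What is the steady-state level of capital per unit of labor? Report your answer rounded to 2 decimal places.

k* = 6.21

In steady state, investment equals break-even investment: s·k^α = (n + δ)·k.
Dividing both sides by k: k^(1−α) = s / (n + δ).
k^0.75 = 0.24 / (0.011 + 0.050) = 0.24 / 0.061 = 3.9344
k* = 3.9344^(1/0.75) ≈ 6.2111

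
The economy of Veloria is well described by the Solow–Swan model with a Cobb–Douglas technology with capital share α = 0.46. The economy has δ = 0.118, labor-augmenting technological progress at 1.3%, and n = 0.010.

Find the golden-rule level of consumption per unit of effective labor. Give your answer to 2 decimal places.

c_gold ≈ 1.48

At the golden rule, f'(k) = n + g + δ, so α·k^(α−1) = n + g + δ and k_gold = (α/(n + g + δ))^(1/(1−α)).
k_gold = (0.46/0.141)^(1/0.54) = 3.2624^1.8519 ≈ 8.9335
c_gold = f(k_gold) − (n + g + δ)·k_gold = 2.7382 − 0.141×8.9335 ≈ 1.4786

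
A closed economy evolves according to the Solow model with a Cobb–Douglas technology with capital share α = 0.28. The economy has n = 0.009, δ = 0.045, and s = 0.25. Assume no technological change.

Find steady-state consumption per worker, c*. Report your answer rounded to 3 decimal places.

Steady state requires s·f(k) = (n + δ)·k, i.e. s·k^α = (n + δ)·k.
Dividing both sides by k: k^(1−α) = s / (n + δ).
k^0.72 = 0.25 / (0.009 + 0.045) = 0.25 / 0.054 = 4.6296
k* = 4.6296^(1/0.72) ≈ 8.4017
y* = (k*)^α = 8.4017^0.28 ≈ 1.8148
c* = (1 − s)·y* = (1 − 0.25) × 1.8148 ≈ 1.3611

c* = 1.361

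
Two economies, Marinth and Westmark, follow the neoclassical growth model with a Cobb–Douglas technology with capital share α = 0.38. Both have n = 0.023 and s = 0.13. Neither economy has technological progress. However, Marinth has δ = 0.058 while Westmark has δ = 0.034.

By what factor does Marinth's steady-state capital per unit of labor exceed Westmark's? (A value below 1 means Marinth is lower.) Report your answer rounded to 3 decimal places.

k*_M / k*_W ≈ 0.567

Steady-state k* = [s/(n + δ)]^(1/(1−α)), so the ratio is [ (s_M/(n + δ)_M) / (s_W/(n + δ)_W) ]^1.6129.
s_M/(n + δ)_M = 0.13/0.081 = 1.6049; s_W/(n + δ)_W = 0.13/0.057 = 2.2807.
Ratio = (1.6049/2.2807)^1.6129 = 0.7037^1.6129 ≈ 0.5674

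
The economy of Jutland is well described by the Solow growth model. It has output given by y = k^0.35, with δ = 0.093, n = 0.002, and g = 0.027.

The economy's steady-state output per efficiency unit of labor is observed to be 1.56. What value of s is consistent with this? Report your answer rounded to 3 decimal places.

In steady state, investment equals break-even investment: s·k^α = (n + g + δ)·k.
Since y* = [s/(n + g + δ)]^(α/(1−α)), we have s/(n + g + δ) = (y*)^((1−α)/α) = 1.56^1.8571 = 2.2838.
Therefore s = 2.2838 × (n + g + δ) = 2.2838 × 0.122 = 0.2786.

s ≈ 0.279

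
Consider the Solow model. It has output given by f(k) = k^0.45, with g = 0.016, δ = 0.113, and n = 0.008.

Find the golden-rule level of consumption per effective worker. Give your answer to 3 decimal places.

At the golden rule, f'(k) = n + g + δ, so α·k^(α−1) = n + g + δ and k_gold = (α/(n + g + δ))^(1/(1−α)).
k_gold = (0.45/0.137)^(1/0.55) = 3.2847^1.8182 ≈ 8.6915
c_gold = f(k_gold) − (n + g + δ)·k_gold = 2.6460 − 0.137×8.6915 ≈ 1.4553

c_gold ≈ 1.455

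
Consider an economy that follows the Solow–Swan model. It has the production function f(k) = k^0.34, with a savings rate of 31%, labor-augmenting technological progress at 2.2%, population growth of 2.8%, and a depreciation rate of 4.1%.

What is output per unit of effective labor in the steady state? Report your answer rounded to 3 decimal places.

At the steady state, Δk = 0, so s·k^α = (n + g + δ)·k.
Rearranging, k^(1−α) = s / (n + g + δ).
k^0.66 = 0.31 / (0.028 + 0.022 + 0.041) = 0.31 / 0.091 = 3.4066
k* = 3.4066^(1/0.66) ≈ 6.4054
y* = (k*)^α = 6.4054^0.34 ≈ 1.8803

y* = 1.880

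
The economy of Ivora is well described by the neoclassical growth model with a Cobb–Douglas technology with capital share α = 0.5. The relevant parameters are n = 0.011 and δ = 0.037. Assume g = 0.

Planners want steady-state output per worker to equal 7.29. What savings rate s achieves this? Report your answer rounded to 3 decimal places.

In steady state, investment equals break-even investment: s·k^α = (n + δ)·k.
Since y* = [s/(n + δ)]^(α/(1−α)), we have s/(n + δ) = (y*)^((1−α)/α) = 7.29^1 = 7.2900.
Therefore s = 7.2900 × (n + δ) = 7.2900 × 0.048 = 0.3499.

s ≈ 0.350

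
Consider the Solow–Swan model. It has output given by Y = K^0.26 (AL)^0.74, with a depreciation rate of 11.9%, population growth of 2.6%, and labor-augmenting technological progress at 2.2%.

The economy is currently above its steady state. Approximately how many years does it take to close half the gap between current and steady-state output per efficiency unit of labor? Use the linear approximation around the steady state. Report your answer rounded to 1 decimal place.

half-life ≈ 5.6 years

Near the steady state the convergence rate is λ = (1 − α)(n + g + δ).
λ = (1 − 0.26) × 0.167 = 0.74 × 0.167 = 0.12358
Half-life = ln 2 / λ = 0.6931 / 0.12358 ≈ 5.61 years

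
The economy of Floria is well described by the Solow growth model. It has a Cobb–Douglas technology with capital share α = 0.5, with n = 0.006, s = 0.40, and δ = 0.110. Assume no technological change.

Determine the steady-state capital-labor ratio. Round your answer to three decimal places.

k* ≈ 11.891

At the steady state, Δk = 0, so s·k^α = (n + δ)·k.
Dividing both sides by k: k^(1−α) = s / (n + δ).
k^0.5 = 0.40 / (0.006 + 0.110) = 0.40 / 0.116 = 3.4483
k* = 3.4483^(1/0.5) ≈ 11.8908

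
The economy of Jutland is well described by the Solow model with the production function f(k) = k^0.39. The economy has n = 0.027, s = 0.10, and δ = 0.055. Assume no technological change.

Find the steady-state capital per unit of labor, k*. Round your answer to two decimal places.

k* = 1.38

At the steady state, Δk = 0, so s·k^α = (n + δ)·k.
Rearranging, k^(1−α) = s / (n + δ).
k^0.61 = 0.10 / (0.027 + 0.055) = 0.10 / 0.082 = 1.2195
k* = 1.2195^(1/0.61) ≈ 1.3845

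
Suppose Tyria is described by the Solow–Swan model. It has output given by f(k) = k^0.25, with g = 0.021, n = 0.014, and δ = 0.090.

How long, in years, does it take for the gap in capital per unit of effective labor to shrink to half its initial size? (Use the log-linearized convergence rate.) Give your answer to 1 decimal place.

about 7.4 years

Near the steady state the convergence rate is λ = (1 − α)(n + g + δ).
λ = (1 − 0.25) × 0.125 = 0.75 × 0.125 = 0.09375
Half-life = ln 2 / λ = 0.6931 / 0.09375 ≈ 7.39 years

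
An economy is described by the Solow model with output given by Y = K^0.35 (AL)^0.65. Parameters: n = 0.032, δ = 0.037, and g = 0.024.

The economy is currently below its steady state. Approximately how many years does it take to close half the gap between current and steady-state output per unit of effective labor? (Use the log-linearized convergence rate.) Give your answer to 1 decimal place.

half-life ≈ 11.5 years

Near the steady state the convergence rate is λ = (1 − α)(n + g + δ).
λ = (1 − 0.35) × 0.093 = 0.65 × 0.093 = 0.06045
Half-life = ln 2 / λ = 0.6931 / 0.06045 ≈ 11.47 years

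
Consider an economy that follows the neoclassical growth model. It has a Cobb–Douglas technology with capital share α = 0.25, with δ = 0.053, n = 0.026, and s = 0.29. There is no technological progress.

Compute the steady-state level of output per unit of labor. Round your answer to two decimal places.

Steady state requires s·f(k) = (n + δ)·k, i.e. s·k^α = (n + δ)·k.
Dividing both sides by k: k^(1−α) = s / (n + δ).
k^0.75 = 0.29 / (0.026 + 0.053) = 0.29 / 0.079 = 3.6709
k* = 3.6709^(1/0.75) ≈ 5.6628
y* = (k*)^α = 5.6628^0.25 ≈ 1.5426

y* ≈ 1.54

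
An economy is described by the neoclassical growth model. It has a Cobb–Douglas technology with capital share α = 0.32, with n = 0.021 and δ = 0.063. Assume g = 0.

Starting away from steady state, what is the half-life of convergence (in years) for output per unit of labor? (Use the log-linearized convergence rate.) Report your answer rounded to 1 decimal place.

Near the steady state the convergence rate is λ = (1 − α)(n + δ).
λ = (1 − 0.32) × 0.084 = 0.68 × 0.084 = 0.05712
Half-life = ln 2 / λ = 0.6931 / 0.05712 ≈ 12.13 years

t_½ ≈ 12.1 years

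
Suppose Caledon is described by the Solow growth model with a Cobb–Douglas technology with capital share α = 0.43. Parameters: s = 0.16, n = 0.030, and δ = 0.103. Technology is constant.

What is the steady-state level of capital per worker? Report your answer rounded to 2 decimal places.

At the steady state, Δk = 0, so s·k^α = (n + δ)·k.
Dividing both sides by k: k^(1−α) = s / (n + δ).
k^0.57 = 0.16 / (0.030 + 0.103) = 0.16 / 0.133 = 1.2030
k* = 1.2030^(1/0.57) ≈ 1.3830

k* = 1.38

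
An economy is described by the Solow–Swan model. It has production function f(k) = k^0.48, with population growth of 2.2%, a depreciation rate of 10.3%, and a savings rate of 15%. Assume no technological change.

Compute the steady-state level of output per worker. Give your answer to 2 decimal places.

Steady state requires s·f(k) = (n + δ)·k, i.e. s·k^α = (n + δ)·k.
Dividing both sides by k: k^(1−α) = s / (n + δ).
k^0.52 = 0.15 / (0.022 + 0.103) = 0.15 / 0.125 = 1.2000
k* = 1.2000^(1/0.52) ≈ 1.4199
y* = (k*)^α = 1.4199^0.48 ≈ 1.1833

y* ≈ 1.18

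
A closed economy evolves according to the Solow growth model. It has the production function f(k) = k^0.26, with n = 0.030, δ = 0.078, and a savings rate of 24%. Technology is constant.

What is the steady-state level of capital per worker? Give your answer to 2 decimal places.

k* = 2.94

Steady state requires s·f(k) = (n + δ)·k, i.e. s·k^α = (n + δ)·k.
Dividing both sides by k: k^(1−α) = s / (n + δ).
k^0.74 = 0.24 / (0.030 + 0.078) = 0.24 / 0.108 = 2.2222
k* = 2.2222^(1/0.74) ≈ 2.9419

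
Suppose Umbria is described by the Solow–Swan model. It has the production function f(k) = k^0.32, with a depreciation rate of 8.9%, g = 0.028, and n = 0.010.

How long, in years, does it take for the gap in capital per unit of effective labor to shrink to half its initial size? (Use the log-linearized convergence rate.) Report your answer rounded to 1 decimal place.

Near the steady state the convergence rate is λ = (1 − α)(n + g + δ).
λ = (1 − 0.32) × 0.127 = 0.68 × 0.127 = 0.08636
Half-life = ln 2 / λ = 0.6931 / 0.08636 ≈ 8.03 years

t_½ ≈ 8.0 years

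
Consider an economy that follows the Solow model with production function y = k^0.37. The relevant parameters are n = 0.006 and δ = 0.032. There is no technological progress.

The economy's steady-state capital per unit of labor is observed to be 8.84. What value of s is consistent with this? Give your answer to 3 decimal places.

s ≈ 0.150

At the steady state, Δk = 0, so s·k^α = (n + δ)·k.
So s / (n + δ) = (k*)^(1−α) = 8.84^0.63 = 3.9470.
Therefore s = 3.9470 × (n + δ) = 3.9470 × 0.038 = 0.1500.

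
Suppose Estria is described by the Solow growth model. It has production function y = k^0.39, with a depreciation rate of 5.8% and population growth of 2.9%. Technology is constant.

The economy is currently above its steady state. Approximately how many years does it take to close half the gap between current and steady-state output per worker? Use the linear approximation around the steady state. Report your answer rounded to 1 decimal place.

Near the steady state the convergence rate is λ = (1 − α)(n + δ).
λ = (1 − 0.39) × 0.087 = 0.61 × 0.087 = 0.05307
Half-life = ln 2 / λ = 0.6931 / 0.05307 ≈ 13.06 years

t_½ ≈ 13.1 years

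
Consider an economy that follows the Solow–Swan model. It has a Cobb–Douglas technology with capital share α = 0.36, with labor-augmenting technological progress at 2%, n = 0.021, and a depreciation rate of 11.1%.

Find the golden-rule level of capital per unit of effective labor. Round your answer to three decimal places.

k_gold ≈ 3.847

The golden rule sets f'(k) = n + g + δ, i.e. α·k^(α−1) = n + g + δ.
So k^(1−α) = α / (n + g + δ) = 0.36 / 0.152 = 2.3684.
k_gold = 2.3684^(1/0.64) ≈ 3.8467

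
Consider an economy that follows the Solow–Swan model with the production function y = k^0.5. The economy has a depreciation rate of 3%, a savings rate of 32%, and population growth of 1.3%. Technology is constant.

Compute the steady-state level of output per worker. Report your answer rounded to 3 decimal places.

In steady state, investment equals break-even investment: s·k^α = (n + δ)·k.
Rearranging, k^(1−α) = s / (n + δ).
k^0.5 = 0.32 / (0.013 + 0.030) = 0.32 / 0.043 = 7.4419
k* = 7.4419^(1/0.5) ≈ 55.3819
y* = (k*)^α = 55.3819^0.5 ≈ 7.4419

y* = 7.442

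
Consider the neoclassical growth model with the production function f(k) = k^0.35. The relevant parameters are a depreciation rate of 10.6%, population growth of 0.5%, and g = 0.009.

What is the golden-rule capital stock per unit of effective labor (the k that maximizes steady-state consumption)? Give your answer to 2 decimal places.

The golden rule sets f'(k) = n + g + δ, i.e. α·k^(α−1) = n + g + δ.
So k^(1−α) = α / (n + g + δ) = 0.35 / 0.120 = 2.9167.
k_gold = 2.9167^(1/0.65) ≈ 5.1906

k_gold ≈ 5.19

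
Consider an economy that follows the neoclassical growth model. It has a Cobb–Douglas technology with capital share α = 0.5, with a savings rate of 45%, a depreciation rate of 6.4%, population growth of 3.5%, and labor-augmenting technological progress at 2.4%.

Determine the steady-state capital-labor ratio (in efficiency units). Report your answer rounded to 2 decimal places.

Steady state requires s·f(k) = (n + g + δ)·k, i.e. s·k^α = (n + g + δ)·k.
Dividing both sides by k: k^(1−α) = s / (n + g + δ).
k^0.5 = 0.45 / (0.035 + 0.024 + 0.064) = 0.45 / 0.123 = 3.6585
k* = 3.6585^(1/0.5) ≈ 13.3846

k* ≈ 13.38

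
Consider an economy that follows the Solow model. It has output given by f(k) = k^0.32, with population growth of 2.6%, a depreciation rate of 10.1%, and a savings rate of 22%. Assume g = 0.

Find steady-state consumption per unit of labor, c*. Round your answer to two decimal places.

At the steady state, Δk = 0, so s·k^α = (n + δ)·k.
Rearranging, k^(1−α) = s / (n + δ).
k^0.68 = 0.22 / (0.026 + 0.101) = 0.22 / 0.127 = 1.7323
k* = 1.7323^(1/0.68) ≈ 2.2434
y* = (k*)^α = 2.2434^0.32 ≈ 1.2951
c* = (1 − s)·y* = (1 − 0.22) × 1.2951 ≈ 1.0102

c* = 1.01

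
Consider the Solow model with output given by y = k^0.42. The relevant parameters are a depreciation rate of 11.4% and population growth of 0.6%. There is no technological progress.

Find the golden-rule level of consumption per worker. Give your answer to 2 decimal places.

At the golden rule, f'(k) = n + δ, so α·k^(α−1) = n + δ and k_gold = (α/(n + δ))^(1/(1−α)).
k_gold = (0.42/0.120)^(1/0.58) = 3.5000^1.7241 ≈ 8.6702
c_gold = f(k_gold) − (n + δ)·k_gold = 2.4773 − 0.120×8.6702 ≈ 1.4369

c_gold ≈ 1.44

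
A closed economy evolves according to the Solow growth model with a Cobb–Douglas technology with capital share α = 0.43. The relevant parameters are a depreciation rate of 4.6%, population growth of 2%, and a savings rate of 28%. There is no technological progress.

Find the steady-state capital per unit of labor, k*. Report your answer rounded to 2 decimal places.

k* ≈ 12.62

In steady state, investment equals break-even investment: s·k^α = (n + δ)·k.
Dividing both sides by k: k^(1−α) = s / (n + δ).
k^0.57 = 0.28 / (0.020 + 0.046) = 0.28 / 0.066 = 4.2424
k* = 4.2424^(1/0.57) ≈ 12.6204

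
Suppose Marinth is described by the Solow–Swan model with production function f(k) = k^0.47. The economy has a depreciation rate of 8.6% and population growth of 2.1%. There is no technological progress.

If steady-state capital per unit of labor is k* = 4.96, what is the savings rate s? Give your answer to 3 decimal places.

s ≈ 0.250

In steady state, investment equals break-even investment: s·k^α = (n + δ)·k.
So s / (n + δ) = (k*)^(1−α) = 4.96^0.53 = 2.3367.
Therefore s = 2.3367 × (n + δ) = 2.3367 × 0.107 = 0.2500.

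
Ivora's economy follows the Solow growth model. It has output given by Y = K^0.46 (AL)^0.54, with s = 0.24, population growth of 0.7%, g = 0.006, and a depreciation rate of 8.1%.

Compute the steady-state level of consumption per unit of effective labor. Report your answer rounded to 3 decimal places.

c* ≈ 1.689

At the steady state, Δk = 0, so s·k^α = (n + g + δ)·k.
Rearranging, k^(1−α) = s / (n + g + δ).
k^0.54 = 0.24 / (0.007 + 0.006 + 0.081) = 0.24 / 0.094 = 2.5532
k* = 2.5532^(1/0.54) ≈ 5.6736
y* = (k*)^α = 5.6736^0.46 ≈ 2.2222
c* = (1 − s)·y* = (1 − 0.24) × 2.2222 ≈ 1.6889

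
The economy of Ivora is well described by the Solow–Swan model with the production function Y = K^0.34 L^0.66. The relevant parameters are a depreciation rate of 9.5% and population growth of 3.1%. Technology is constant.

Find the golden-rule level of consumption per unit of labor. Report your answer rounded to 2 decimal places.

c_gold ≈ 1.10

At the golden rule, f'(k) = n + δ, so α·k^(α−1) = n + δ and k_gold = (α/(n + δ))^(1/(1−α)).
k_gold = (0.34/0.126)^(1/0.66) = 2.6984^1.5152 ≈ 4.5000
c_gold = f(k_gold) − (n + δ)·k_gold = 1.6676 − 0.126×4.5000 ≈ 1.1006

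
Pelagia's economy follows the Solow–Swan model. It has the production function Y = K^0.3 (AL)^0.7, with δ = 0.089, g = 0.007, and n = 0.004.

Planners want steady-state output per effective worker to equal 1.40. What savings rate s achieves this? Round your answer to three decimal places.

s ≈ 0.219

Steady state requires s·f(k) = (n + g + δ)·k, i.e. s·k^α = (n + g + δ)·k.
Since y* = [s/(n + g + δ)]^(α/(1−α)), we have s/(n + g + δ) = (y*)^((1−α)/α) = 1.40^2.3333 = 2.1926.
Therefore s = 2.1926 × (n + g + δ) = 2.1926 × 0.100 = 0.2193.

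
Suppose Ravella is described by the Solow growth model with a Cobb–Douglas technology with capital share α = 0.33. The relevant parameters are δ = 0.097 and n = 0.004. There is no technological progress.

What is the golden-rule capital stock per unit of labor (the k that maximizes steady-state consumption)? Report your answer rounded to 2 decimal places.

The golden rule sets f'(k) = n + δ, i.e. α·k^(α−1) = n + δ.
So k^(1−α) = α / (n + δ) = 0.33 / 0.101 = 3.2673.
k_gold = 3.2673^(1/0.67) ≈ 5.8539

k_gold ≈ 5.85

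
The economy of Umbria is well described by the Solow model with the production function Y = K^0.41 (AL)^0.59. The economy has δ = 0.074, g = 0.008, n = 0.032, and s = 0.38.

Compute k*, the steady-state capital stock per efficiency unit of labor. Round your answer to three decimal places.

In steady state, investment equals break-even investment: s·k^α = (n + g + δ)·k.
Rearranging, k^(1−α) = s / (n + g + δ).
k^0.59 = 0.38 / (0.032 + 0.008 + 0.074) = 0.38 / 0.114 = 3.3333
k* = 3.3333^(1/0.59) ≈ 7.6953

k* ≈ 7.695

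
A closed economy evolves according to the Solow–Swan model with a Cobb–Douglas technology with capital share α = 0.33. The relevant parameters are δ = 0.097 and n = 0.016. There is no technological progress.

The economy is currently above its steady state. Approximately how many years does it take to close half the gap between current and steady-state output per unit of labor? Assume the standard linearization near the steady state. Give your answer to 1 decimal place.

t_½ ≈ 9.2 years

Near the steady state the convergence rate is λ = (1 − α)(n + δ).
λ = (1 − 0.33) × 0.113 = 0.67 × 0.113 = 0.07571
Half-life = ln 2 / λ = 0.6931 / 0.07571 ≈ 9.15 years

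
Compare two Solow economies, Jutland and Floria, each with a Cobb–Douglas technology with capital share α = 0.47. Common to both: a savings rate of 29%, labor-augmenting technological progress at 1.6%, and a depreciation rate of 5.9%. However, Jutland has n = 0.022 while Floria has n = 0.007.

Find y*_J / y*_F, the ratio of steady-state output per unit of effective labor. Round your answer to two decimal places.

y*_J / y*_F ≈ 0.86

Steady-state y* = [s/(n + g + δ)]^(α/(1−α)), so the ratio is [ (s_J/(n + g + δ)_J) / (s_F/(n + g + δ)_F) ]^0.8868.
s_J/(n + g + δ)_J = 0.29/0.097 = 2.9897; s_F/(n + g + δ)_F = 0.29/0.082 = 3.5366.
Ratio = (2.9897/3.5366)^0.8868 = 0.8454^0.8868 ≈ 0.8616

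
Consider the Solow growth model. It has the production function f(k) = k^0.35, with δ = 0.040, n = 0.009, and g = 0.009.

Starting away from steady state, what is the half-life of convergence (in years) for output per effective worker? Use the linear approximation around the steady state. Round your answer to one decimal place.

Near the steady state the convergence rate is λ = (1 − α)(n + g + δ).
λ = (1 − 0.35) × 0.058 = 0.65 × 0.058 = 0.0377
Half-life = ln 2 / λ = 0.6931 / 0.0377 ≈ 18.38 years

half-life ≈ 18.4 years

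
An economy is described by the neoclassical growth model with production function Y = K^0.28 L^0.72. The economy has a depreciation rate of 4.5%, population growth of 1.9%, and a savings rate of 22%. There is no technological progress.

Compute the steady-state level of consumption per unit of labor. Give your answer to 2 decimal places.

In steady state, investment equals break-even investment: s·k^α = (n + δ)·k.
Rearranging, k^(1−α) = s / (n + δ).
k^0.72 = 0.22 / (0.019 + 0.045) = 0.22 / 0.064 = 3.4375
k* = 3.4375^(1/0.72) ≈ 5.5562
y* = (k*)^α = 5.5562^0.28 ≈ 1.6164
c* = (1 − s)·y* = (1 − 0.22) × 1.6164 ≈ 1.2608

c* ≈ 1.26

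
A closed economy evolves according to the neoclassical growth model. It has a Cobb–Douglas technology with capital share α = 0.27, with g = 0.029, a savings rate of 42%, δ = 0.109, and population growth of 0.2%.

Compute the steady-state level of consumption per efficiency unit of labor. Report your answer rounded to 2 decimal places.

c* = 0.87

Steady state requires s·f(k) = (n + g + δ)·k, i.e. s·k^α = (n + g + δ)·k.
Rearranging, k^(1−α) = s / (n + g + δ).
k^0.73 = 0.42 / (0.002 + 0.029 + 0.109) = 0.42 / 0.140 = 3.0000
k* = 3.0000^(1/0.73) ≈ 4.5039
y* = (k*)^α = 4.5039^0.27 ≈ 1.5013
c* = (1 − s)·y* = (1 − 0.42) × 1.5013 ≈ 0.8708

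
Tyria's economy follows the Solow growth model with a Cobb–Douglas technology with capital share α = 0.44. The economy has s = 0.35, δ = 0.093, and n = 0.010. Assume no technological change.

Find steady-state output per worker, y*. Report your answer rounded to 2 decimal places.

In steady state, investment equals break-even investment: s·k^α = (n + δ)·k.
Rearranging, k^(1−α) = s / (n + δ).
k^0.56 = 0.35 / (0.010 + 0.093) = 0.35 / 0.103 = 3.3981
k* = 3.3981^(1/0.56) ≈ 8.8846
y* = (k*)^α = 8.8846^0.44 ≈ 2.6146

y* = 2.61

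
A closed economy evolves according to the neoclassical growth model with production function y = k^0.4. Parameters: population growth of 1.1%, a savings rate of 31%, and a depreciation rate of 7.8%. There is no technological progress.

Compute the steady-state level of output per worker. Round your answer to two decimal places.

y* = 2.30

Steady state requires s·f(k) = (n + δ)·k, i.e. s·k^α = (n + δ)·k.
Dividing both sides by k: k^(1−α) = s / (n + δ).
k^0.6 = 0.31 / (0.011 + 0.078) = 0.31 / 0.089 = 3.4831
k* = 3.4831^(1/0.6) ≈ 8.0034
y* = (k*)^α = 8.0034^0.4 ≈ 2.2978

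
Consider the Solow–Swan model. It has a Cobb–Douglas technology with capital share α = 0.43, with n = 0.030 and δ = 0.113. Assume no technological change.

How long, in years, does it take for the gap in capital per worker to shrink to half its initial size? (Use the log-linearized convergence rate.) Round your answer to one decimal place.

t_½ ≈ 8.5 years

Near the steady state the convergence rate is λ = (1 − α)(n + δ).
λ = (1 − 0.43) × 0.143 = 0.57 × 0.143 = 0.08151
Half-life = ln 2 / λ = 0.6931 / 0.08151 ≈ 8.50 years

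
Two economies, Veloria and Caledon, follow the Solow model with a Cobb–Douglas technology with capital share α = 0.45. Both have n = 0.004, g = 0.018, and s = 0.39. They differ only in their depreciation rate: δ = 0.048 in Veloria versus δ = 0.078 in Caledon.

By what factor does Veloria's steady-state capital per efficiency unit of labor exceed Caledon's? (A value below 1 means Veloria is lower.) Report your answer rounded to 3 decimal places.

Steady-state k* = [s/(n + g + δ)]^(1/(1−α)), so the ratio is [ (s_V/(n + g + δ)_V) / (s_C/(n + g + δ)_C) ]^1.8182.
s_V/(n + g + δ)_V = 0.39/0.070 = 5.5714; s_C/(n + g + δ)_C = 0.39/0.100 = 3.9000.
Ratio = (5.5714/3.9000)^1.8182 = 1.4286^1.8182 ≈ 1.9128

k*_V / k*_C ≈ 1.913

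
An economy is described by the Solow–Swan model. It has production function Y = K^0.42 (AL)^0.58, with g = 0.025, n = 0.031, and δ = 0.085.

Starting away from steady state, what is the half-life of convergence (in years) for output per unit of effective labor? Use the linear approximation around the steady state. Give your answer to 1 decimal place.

Near the steady state the convergence rate is λ = (1 − α)(n + g + δ).
λ = (1 − 0.42) × 0.141 = 0.58 × 0.141 = 0.08178
Half-life = ln 2 / λ = 0.6931 / 0.08178 ≈ 8.48 years

half-life ≈ 8.5 years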